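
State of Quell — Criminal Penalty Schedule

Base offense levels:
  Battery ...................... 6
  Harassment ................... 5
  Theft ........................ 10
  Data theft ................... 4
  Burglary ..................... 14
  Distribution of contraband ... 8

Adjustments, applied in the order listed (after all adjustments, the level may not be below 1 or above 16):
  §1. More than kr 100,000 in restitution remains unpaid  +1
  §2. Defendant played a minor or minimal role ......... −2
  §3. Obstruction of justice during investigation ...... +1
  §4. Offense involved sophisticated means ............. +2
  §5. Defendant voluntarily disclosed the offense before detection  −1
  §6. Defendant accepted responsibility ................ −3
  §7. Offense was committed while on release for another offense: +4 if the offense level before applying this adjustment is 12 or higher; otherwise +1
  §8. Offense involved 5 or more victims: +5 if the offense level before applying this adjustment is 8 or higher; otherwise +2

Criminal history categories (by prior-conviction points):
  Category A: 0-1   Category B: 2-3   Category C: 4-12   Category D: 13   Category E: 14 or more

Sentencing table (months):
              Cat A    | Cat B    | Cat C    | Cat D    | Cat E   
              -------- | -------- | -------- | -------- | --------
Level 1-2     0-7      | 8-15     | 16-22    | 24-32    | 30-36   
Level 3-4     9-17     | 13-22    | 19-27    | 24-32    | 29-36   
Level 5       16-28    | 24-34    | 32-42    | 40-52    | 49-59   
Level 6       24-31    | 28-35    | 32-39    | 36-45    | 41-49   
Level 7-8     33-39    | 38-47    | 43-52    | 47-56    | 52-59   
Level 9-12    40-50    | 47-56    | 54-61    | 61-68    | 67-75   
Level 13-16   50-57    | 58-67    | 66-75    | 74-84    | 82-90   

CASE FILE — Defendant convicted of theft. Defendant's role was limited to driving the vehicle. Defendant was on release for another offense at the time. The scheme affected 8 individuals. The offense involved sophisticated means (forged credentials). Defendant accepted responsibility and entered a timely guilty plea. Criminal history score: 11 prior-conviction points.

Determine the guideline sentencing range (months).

66-75 months

Base offense level for theft: 10.
§2 applies: 10 − 2 = 8.
§4 applies: 8 + 2 = 10.
§6 applies: 10 − 3 = 7.
§7 applies (level before this adjustment is 7 < 12, so +1): 7 + 1 = 8.
§8 applies (level before this adjustment is 8 ≥ 8, so +5): 8 + 5 = 13.
Final offense level: 13.
Criminal history: 11 prior points → Category C (4-12).
Level 13 falls in the 13-16 band.
Grid: Level 13-16 × Category C = 66-75 months.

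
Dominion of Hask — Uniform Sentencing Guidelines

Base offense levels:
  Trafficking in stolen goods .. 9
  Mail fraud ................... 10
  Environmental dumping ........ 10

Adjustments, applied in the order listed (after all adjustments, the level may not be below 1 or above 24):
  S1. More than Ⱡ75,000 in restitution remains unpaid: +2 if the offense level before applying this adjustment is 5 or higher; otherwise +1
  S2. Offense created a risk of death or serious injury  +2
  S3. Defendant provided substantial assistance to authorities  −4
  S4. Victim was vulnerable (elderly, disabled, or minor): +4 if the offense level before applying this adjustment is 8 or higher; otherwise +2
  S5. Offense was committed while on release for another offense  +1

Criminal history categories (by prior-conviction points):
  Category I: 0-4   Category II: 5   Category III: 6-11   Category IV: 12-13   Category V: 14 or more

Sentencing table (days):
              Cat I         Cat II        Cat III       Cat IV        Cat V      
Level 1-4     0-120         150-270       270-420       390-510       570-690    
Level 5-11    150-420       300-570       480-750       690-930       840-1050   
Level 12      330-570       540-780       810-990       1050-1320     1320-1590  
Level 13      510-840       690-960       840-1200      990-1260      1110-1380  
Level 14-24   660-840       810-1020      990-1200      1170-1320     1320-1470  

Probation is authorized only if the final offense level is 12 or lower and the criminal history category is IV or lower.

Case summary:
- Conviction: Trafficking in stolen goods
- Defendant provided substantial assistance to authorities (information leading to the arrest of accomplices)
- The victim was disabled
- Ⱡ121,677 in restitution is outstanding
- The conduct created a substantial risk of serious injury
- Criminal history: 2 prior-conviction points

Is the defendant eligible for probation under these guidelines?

No

Base offense level for trafficking in stolen goods: 9.
S1 applies (level before this adjustment is 9 ≥ 5, so +2): 9 + 2 = 11.
S2 applies: 11 + 2 = 13.
S3 applies: 13 − 4 = 9.
S4 applies (level before this adjustment is 9 ≥ 8, so +4): 9 + 4 = 13.
S5 does not apply.
Final offense level: 13.
Criminal history: 2 prior points → Category I (0-4).
Level 13 falls in the 13 band.
Grid: Level 13 × Category I = 510-840 days.
Probation check: level 13 > 12 and category I ≤ IV → not eligible.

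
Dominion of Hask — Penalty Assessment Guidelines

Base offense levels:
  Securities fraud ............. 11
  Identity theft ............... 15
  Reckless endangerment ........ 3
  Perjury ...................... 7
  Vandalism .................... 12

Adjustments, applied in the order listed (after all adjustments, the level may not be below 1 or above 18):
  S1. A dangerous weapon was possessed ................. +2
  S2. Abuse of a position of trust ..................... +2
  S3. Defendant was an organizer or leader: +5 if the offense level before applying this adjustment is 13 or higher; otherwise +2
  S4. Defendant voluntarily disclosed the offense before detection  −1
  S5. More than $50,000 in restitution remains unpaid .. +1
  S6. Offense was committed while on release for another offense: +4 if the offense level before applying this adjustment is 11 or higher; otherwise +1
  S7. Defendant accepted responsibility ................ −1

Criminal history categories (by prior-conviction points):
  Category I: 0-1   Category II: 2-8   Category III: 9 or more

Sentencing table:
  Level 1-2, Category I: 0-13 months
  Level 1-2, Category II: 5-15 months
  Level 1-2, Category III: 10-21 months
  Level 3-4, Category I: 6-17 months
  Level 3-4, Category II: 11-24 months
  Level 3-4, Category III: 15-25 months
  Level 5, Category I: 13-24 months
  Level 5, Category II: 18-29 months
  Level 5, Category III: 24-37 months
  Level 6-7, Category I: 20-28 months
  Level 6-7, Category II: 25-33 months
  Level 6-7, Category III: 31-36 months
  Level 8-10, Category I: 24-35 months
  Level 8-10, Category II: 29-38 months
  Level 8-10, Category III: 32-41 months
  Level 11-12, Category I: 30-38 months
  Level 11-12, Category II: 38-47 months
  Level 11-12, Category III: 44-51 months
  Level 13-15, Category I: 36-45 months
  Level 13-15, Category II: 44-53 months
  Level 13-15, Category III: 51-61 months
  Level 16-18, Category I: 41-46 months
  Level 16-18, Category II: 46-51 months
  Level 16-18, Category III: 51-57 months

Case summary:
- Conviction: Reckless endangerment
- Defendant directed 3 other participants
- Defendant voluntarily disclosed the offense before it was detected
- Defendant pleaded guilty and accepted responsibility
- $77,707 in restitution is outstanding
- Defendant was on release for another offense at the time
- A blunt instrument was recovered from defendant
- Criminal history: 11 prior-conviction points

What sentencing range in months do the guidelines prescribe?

31-36 months

Base offense level for reckless endangerment: 3.
S1 applies: 3 + 2 = 5.
S3 applies (level before this adjustment is 5 < 13, so +2): 5 + 2 = 7.
S4 applies: 7 − 1 = 6.
S5 applies: 6 + 1 = 7.
S6 applies (level before this adjustment is 7 < 11, so +1): 7 + 1 = 8.
S7 applies: 8 − 1 = 7.
Final offense level: 7.
Criminal history: 11 prior points → Category III (9+).
Level 7 falls in the 6-7 band.
Grid: Level 6-7 × Category III = 31-36 months.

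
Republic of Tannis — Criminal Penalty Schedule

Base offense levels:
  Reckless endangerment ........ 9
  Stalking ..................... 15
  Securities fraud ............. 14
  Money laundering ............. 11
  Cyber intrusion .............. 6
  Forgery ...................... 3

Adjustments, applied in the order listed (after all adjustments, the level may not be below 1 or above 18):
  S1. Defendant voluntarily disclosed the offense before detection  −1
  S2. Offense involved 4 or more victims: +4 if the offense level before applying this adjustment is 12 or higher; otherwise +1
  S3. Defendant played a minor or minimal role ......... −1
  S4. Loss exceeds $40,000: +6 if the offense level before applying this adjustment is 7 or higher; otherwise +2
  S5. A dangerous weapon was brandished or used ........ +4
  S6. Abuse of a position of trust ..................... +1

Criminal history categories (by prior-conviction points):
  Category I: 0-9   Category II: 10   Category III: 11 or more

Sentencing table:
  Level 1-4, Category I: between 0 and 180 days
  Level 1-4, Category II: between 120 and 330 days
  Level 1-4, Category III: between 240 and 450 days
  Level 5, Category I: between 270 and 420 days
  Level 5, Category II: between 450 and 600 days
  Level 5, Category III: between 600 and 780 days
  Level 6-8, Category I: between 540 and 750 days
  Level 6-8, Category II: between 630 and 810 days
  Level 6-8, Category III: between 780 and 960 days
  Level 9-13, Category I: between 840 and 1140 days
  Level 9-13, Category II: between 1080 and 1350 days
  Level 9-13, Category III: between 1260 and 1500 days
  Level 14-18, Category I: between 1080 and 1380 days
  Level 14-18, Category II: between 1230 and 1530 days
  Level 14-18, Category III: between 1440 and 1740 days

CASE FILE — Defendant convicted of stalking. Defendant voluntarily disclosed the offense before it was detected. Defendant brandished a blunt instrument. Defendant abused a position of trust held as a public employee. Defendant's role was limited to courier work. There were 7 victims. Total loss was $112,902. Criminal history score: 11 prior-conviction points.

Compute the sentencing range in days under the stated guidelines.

Base offense level for stalking: 15.
S1 applies: 15 − 1 = 14.
S2 applies (level before this adjustment is 14 ≥ 12, so +4): 14 + 4 = 18.
S3 applies: 18 − 1 = 17.
S4 applies (level before this adjustment is 17 ≥ 7, so +6): 17 + 6 = 23.
S5 applies: 23 + 4 = 27.
S6 applies: 27 + 1 = 28.
Level 28 exceeds the maximum of 18; capped at 18.
Final offense level: 18.
Criminal history: 11 prior points → Category III (11+).
Level 18 falls in the 14-18 band.
Grid: Level 14-18 × Category III = 1440-1740 days.

1440-1740 days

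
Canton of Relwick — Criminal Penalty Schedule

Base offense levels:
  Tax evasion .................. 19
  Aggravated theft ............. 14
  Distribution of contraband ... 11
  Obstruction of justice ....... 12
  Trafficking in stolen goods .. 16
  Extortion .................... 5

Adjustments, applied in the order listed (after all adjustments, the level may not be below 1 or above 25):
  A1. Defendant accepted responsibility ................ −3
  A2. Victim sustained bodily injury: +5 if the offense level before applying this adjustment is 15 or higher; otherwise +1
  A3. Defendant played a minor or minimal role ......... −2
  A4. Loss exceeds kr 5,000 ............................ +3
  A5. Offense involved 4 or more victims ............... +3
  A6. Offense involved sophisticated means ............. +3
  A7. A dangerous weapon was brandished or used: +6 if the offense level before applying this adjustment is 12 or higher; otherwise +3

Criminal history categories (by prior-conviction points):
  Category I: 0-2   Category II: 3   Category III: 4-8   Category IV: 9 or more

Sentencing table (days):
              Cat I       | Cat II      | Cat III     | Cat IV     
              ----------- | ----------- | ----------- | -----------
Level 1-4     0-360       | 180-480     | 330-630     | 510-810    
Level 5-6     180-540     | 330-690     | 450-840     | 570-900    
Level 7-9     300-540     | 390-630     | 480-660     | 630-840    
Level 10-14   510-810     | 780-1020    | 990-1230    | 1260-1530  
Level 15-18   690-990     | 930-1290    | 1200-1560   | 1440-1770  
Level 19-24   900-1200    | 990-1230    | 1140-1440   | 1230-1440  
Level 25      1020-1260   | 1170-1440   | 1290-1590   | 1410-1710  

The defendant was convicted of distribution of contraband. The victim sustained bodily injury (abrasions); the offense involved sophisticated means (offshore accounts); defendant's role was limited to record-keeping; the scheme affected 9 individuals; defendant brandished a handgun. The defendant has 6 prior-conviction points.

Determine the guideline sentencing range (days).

Base offense level for distribution of contraband: 11.
A1 does not apply.
A2 applies (level before this adjustment is 11 < 15, so +1): 11 + 1 = 12.
A3 applies: 12 − 2 = 10.
A5 applies: 10 + 3 = 13.
A6 applies: 13 + 3 = 16.
A7 applies (level before this adjustment is 16 ≥ 12, so +6): 16 + 6 = 22.
Final offense level: 22.
Criminal history: 6 prior points → Category III (4-8).
Level 22 falls in the 19-24 band.
Grid: Level 19-24 × Category III = 1140-1440 days.

1140-1440 days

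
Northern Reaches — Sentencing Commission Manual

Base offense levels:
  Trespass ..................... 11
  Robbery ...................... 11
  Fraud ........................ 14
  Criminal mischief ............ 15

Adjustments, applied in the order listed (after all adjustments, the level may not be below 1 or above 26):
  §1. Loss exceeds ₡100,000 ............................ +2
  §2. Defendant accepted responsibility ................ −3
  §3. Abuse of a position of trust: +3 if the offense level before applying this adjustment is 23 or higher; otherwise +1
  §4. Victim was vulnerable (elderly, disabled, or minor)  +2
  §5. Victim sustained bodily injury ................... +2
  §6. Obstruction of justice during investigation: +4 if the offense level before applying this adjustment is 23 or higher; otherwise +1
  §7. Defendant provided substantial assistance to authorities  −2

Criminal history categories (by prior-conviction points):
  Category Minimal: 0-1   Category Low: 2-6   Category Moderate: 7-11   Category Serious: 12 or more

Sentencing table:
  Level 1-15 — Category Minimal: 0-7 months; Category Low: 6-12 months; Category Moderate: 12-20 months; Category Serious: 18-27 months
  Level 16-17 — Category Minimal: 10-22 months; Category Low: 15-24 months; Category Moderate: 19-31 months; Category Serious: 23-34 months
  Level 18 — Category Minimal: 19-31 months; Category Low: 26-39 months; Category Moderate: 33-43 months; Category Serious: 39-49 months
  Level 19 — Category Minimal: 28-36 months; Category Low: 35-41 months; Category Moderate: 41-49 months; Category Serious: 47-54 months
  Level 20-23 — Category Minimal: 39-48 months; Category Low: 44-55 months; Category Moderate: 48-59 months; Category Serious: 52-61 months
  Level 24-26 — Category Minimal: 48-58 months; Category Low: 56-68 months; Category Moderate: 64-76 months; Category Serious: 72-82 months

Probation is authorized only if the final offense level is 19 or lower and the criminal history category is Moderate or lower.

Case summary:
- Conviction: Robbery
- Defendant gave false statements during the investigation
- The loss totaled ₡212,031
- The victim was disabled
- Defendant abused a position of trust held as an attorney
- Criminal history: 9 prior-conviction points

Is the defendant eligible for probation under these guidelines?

Base offense level for robbery: 11.
§1 applies: 11 + 2 = 13.
§3 applies (level before this adjustment is 13 < 23, so +1): 13 + 1 = 14.
§4 applies: 14 + 2 = 16.
§6 applies (level before this adjustment is 16 < 23, so +1): 16 + 1 = 17.
Final offense level: 17.
Criminal history: 9 prior points → Category Moderate (7-11).
Level 17 falls in the 16-17 band.
Grid: Level 16-17 × Category Moderate = 19-31 months.
Probation check: level 17 ≤ 19 and category Moderate ≤ Moderate → eligible.

Yes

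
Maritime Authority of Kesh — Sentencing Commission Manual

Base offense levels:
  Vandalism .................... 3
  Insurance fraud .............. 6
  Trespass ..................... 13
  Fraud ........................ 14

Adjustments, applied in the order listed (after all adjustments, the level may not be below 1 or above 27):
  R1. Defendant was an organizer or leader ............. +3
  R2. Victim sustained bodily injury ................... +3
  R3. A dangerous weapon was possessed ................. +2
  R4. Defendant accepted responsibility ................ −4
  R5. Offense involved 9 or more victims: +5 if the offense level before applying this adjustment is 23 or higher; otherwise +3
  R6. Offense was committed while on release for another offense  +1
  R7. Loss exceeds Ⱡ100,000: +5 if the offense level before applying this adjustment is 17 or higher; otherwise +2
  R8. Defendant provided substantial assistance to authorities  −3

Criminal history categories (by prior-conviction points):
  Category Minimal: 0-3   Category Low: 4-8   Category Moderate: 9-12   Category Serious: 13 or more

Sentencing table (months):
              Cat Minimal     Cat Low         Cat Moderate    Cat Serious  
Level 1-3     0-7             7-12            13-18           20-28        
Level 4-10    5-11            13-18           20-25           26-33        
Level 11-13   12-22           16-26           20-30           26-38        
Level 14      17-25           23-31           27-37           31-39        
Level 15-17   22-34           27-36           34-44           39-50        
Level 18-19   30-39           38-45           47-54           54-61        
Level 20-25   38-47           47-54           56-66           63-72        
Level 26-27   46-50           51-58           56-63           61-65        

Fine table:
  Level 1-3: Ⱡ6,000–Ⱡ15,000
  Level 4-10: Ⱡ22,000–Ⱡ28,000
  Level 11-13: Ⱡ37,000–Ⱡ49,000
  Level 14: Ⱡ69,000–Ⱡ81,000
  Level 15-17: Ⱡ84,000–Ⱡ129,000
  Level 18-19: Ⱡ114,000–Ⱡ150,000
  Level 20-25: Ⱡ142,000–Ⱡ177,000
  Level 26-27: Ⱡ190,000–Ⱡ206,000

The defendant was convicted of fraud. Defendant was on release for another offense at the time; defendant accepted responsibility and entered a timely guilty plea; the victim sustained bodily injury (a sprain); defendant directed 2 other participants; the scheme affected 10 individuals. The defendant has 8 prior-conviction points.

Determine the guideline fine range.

Base offense level for fraud: 14.
R1 applies: 14 + 3 = 17.
R2 applies: 17 + 3 = 20.
R3 does not apply.
R4 applies: 20 − 4 = 16.
R5 applies (level before this adjustment is 16 < 23, so +3): 16 + 3 = 19.
R6 applies: 19 + 1 = 20.
R7 does not apply.
R8 does not apply.
Final offense level: 20.
Level 20 falls in the 20-25 band.
Fine table: Level 20-25 → Ⱡ142,000–Ⱡ177,000.

Ⱡ142,000–Ⱡ177,000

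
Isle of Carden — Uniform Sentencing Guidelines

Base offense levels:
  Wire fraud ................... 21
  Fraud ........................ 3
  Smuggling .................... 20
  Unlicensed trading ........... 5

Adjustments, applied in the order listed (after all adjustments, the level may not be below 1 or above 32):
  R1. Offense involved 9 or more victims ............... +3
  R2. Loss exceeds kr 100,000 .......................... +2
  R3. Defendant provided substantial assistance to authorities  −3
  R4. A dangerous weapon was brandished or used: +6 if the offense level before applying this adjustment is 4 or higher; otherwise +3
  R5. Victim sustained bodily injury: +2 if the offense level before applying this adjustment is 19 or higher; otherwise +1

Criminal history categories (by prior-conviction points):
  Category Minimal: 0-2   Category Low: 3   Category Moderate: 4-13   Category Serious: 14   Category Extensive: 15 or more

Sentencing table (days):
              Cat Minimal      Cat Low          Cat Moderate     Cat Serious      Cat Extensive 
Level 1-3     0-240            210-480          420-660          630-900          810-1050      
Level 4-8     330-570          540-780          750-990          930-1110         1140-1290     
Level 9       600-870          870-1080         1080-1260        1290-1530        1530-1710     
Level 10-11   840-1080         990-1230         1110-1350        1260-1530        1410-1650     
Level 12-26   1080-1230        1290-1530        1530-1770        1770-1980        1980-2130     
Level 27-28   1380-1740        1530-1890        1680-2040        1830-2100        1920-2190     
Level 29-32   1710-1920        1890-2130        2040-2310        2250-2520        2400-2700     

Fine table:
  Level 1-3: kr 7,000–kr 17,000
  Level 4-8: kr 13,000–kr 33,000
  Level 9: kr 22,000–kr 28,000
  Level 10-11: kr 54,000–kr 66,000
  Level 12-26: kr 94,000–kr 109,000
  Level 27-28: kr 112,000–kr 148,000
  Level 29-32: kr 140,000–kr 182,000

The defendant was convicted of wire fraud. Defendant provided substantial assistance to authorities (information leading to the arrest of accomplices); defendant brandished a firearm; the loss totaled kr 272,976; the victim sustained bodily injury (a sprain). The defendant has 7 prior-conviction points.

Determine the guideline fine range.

kr 112,000–kr 148,000

Base offense level for wire fraud: 21.
R1 does not apply.
R2 applies: 21 + 2 = 23.
R3 applies: 23 − 3 = 20.
R4 applies (level before this adjustment is 20 ≥ 4, so +6): 20 + 6 = 26.
R5 applies (level before this adjustment is 26 ≥ 19, so +2): 26 + 2 = 28.
Final offense level: 28.
Level 28 falls in the 27-28 band.
Fine table: Level 27-28 → kr 112,000–kr 148,000.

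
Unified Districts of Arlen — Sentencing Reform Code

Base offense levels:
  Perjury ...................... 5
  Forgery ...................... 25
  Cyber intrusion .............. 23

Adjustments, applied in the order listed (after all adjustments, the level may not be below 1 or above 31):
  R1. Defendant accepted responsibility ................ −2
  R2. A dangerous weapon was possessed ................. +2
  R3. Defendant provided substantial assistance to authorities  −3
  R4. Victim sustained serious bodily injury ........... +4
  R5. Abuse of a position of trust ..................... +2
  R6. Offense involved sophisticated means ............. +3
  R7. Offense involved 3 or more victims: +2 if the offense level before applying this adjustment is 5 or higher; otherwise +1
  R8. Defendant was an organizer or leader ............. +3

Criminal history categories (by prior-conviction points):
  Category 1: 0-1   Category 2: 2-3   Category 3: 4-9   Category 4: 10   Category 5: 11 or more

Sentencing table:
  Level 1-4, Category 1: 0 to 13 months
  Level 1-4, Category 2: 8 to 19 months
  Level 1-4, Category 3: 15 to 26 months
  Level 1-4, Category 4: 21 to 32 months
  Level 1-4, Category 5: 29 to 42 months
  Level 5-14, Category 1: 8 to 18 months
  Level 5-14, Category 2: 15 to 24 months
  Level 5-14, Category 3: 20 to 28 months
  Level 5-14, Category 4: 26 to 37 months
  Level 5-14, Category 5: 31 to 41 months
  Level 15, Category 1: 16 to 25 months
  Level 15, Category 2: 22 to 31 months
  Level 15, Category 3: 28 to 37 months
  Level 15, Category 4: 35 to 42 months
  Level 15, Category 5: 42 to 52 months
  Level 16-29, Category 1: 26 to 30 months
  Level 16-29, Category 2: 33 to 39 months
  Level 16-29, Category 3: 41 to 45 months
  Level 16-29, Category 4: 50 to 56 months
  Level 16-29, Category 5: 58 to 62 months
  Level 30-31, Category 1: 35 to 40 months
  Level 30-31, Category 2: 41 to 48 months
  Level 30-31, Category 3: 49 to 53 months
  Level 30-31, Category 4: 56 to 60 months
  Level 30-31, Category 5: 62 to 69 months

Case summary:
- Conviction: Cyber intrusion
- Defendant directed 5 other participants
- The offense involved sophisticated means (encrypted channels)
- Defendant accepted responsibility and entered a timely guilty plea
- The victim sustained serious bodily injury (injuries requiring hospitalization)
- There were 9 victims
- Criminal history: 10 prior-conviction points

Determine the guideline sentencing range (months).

56-60 months

Base offense level for cyber intrusion: 23.
R1 applies: 23 − 2 = 21.
R2 does not apply.
R3 does not apply.
R4 applies: 21 + 4 = 25.
R6 applies: 25 + 3 = 28.
R7 applies (level before this adjustment is 28 ≥ 5, so +2): 28 + 2 = 30.
R8 applies: 30 + 3 = 33.
Level 33 exceeds the maximum of 31; capped at 31.
Final offense level: 31.
Criminal history: 10 prior points → Category 4 (10).
Level 31 falls in the 30-31 band.
Grid: Level 30-31 × Category 4 = 56-60 months.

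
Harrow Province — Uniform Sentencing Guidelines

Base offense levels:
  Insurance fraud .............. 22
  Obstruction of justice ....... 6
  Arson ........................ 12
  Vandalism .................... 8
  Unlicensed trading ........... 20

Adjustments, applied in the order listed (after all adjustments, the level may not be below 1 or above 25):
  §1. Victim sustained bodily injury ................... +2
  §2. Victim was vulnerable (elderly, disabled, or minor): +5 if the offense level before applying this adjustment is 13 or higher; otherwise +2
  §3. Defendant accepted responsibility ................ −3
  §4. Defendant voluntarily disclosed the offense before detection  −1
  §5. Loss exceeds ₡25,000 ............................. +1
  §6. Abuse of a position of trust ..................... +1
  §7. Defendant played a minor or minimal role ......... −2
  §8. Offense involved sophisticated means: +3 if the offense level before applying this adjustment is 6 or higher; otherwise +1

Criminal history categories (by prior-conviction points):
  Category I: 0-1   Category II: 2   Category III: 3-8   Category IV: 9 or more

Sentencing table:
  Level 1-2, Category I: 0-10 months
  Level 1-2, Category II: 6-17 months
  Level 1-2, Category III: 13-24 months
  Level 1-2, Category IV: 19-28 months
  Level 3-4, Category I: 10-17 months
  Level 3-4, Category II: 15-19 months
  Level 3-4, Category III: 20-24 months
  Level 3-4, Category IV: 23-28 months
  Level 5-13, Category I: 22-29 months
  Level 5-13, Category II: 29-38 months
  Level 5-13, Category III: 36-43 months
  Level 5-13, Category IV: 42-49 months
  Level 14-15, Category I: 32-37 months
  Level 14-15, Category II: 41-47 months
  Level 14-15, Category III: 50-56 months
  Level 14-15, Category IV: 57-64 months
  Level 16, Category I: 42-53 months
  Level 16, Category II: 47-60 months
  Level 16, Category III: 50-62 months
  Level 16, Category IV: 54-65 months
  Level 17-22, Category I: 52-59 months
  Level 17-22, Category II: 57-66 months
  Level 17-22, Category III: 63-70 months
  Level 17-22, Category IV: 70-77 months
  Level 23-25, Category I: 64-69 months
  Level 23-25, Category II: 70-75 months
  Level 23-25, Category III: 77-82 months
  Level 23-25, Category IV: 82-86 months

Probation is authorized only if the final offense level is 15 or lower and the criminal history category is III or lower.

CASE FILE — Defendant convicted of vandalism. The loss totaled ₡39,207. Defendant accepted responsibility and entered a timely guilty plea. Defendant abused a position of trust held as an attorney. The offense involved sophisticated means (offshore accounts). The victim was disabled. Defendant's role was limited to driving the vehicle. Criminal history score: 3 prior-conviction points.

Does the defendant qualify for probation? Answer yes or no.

Yes

Base offense level for vandalism: 8.
§2 applies (level before this adjustment is 8 < 13, so +2): 8 + 2 = 10.
§3 applies: 10 − 3 = 7.
§4 does not apply.
§5 applies: 7 + 1 = 8.
§6 applies: 8 + 1 = 9.
§7 applies: 9 − 2 = 7.
§8 applies (level before this adjustment is 7 ≥ 6, so +3): 7 + 3 = 10.
Final offense level: 10.
Criminal history: 3 prior points → Category III (3-8).
Level 10 falls in the 5-13 band.
Grid: Level 5-13 × Category III = 36-43 months.
Probation check: level 10 ≤ 15 and category III ≤ III → eligible.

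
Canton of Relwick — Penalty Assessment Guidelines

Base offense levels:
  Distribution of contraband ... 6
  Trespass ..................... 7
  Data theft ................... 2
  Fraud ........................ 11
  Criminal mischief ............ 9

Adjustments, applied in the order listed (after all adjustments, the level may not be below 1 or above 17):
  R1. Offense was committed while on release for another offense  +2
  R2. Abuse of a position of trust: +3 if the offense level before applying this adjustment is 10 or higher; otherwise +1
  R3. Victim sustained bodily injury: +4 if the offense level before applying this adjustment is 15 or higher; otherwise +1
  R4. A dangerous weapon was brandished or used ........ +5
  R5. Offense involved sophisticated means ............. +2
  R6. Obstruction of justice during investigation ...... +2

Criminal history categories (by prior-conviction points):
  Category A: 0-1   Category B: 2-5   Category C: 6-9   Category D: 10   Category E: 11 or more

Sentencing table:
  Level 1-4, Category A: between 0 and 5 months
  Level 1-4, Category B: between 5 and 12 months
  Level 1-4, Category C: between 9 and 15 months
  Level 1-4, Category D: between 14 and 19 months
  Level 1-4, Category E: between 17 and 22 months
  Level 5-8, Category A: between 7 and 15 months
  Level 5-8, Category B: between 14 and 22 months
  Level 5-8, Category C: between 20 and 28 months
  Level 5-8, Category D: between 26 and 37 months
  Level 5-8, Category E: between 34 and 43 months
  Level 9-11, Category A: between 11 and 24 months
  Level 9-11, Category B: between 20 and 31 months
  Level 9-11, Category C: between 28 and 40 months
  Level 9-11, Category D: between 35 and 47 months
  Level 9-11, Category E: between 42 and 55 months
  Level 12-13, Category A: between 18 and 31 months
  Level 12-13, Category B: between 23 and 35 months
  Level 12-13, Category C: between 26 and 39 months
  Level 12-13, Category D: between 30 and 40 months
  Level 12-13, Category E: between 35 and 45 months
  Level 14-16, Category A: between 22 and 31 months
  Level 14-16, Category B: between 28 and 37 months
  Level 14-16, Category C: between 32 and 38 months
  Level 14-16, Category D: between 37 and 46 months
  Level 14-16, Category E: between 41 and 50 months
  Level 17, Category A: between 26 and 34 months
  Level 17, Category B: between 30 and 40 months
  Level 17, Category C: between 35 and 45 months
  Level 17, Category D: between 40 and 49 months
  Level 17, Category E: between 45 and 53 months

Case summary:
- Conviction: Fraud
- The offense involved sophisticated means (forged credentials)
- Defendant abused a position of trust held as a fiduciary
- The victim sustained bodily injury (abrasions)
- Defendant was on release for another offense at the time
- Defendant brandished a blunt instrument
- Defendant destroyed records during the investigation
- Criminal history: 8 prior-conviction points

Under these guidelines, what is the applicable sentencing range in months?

35-45 months

Base offense level for fraud: 11.
R1 applies: 11 + 2 = 13.
R2 applies (level before this adjustment is 13 ≥ 10, so +3): 13 + 3 = 16.
R3 applies (level before this adjustment is 16 ≥ 15, so +4): 16 + 4 = 20.
R4 applies: 20 + 5 = 25.
R5 applies: 25 + 2 = 27.
R6 applies: 27 + 2 = 29.
Level 29 exceeds the maximum of 17; capped at 17.
Final offense level: 17.
Criminal history: 8 prior points → Category C (6-9).
Level 17 falls in the 17 band.
Grid: Level 17 × Category C = 35-45 months.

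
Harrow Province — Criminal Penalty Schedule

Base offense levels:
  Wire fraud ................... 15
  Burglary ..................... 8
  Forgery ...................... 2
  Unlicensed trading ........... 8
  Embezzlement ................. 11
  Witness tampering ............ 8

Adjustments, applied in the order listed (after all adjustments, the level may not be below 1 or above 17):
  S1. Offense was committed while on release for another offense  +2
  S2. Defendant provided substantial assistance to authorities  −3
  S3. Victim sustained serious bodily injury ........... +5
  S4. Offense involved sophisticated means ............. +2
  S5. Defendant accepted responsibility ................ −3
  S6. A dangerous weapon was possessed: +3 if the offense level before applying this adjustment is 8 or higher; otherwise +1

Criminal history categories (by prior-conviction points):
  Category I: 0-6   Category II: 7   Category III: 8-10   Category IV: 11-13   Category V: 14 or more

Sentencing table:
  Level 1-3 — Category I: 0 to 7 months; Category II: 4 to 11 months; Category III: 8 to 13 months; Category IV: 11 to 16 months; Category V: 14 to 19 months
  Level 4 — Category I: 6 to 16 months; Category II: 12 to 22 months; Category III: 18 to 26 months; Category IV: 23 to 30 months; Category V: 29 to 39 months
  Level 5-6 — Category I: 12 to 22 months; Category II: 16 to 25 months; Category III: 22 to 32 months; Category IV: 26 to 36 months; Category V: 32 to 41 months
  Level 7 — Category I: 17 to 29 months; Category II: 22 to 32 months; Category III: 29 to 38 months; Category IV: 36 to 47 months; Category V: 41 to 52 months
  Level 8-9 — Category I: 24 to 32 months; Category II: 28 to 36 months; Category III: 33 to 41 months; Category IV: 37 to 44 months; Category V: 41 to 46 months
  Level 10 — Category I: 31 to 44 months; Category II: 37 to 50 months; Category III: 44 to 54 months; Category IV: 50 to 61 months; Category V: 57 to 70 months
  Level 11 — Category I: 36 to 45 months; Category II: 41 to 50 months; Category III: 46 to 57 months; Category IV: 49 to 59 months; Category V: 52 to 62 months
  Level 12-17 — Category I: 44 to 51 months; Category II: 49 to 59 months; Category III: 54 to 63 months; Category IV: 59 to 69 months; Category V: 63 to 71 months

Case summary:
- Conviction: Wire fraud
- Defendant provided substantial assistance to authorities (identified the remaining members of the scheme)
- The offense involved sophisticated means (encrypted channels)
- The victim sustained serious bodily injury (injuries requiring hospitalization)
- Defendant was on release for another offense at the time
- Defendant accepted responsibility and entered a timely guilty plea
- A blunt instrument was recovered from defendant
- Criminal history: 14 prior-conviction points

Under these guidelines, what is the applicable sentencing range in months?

63-71 months

Base offense level for wire fraud: 15.
S1 applies: 15 + 2 = 17.
S2 applies: 17 − 3 = 14.
S3 applies: 14 + 5 = 19.
S4 applies: 19 + 2 = 21.
S5 applies: 21 − 3 = 18.
S6 applies (level before this adjustment is 18 ≥ 8, so +3): 18 + 3 = 21.
Level 21 exceeds the maximum of 17; capped at 17.
Final offense level: 17.
Criminal history: 14 prior points → Category V (14+).
Level 17 falls in the 12-17 band.
Grid: Level 12-17 × Category V = 63-71 months.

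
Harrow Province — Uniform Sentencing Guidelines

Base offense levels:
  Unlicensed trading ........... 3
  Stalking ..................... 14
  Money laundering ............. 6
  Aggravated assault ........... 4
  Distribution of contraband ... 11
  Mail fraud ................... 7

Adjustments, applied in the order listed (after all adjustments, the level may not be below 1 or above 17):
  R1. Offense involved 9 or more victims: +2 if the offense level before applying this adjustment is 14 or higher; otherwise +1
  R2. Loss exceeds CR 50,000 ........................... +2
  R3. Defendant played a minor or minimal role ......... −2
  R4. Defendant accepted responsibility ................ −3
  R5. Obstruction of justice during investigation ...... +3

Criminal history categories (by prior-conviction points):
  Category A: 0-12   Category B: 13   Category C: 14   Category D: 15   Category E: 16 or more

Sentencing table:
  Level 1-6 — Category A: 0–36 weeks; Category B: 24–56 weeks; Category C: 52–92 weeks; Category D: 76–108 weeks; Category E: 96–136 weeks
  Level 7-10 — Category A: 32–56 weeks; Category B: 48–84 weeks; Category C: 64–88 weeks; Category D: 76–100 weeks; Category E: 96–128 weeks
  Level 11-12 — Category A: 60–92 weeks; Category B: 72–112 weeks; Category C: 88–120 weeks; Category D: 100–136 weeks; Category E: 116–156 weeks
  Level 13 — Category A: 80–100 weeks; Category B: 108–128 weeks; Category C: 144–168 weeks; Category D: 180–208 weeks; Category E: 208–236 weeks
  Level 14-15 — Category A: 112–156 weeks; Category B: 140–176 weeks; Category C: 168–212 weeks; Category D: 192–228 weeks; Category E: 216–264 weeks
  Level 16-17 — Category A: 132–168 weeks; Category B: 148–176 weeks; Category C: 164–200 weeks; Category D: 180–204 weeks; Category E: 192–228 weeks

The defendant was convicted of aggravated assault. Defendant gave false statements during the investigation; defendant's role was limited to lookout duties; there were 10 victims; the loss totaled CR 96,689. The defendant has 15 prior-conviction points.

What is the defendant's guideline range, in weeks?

Base offense level for aggravated assault: 4.
R1 applies (level before this adjustment is 4 < 14, so +1): 4 + 1 = 5.
R2 applies: 5 + 2 = 7.
R3 applies: 7 − 2 = 5.
R5 applies: 5 + 3 = 8.
Final offense level: 8.
Criminal history: 15 prior points → Category D (15).
Level 8 falls in the 7-10 band.
Grid: Level 7-10 × Category D = 76-100 weeks.

76-100 weeks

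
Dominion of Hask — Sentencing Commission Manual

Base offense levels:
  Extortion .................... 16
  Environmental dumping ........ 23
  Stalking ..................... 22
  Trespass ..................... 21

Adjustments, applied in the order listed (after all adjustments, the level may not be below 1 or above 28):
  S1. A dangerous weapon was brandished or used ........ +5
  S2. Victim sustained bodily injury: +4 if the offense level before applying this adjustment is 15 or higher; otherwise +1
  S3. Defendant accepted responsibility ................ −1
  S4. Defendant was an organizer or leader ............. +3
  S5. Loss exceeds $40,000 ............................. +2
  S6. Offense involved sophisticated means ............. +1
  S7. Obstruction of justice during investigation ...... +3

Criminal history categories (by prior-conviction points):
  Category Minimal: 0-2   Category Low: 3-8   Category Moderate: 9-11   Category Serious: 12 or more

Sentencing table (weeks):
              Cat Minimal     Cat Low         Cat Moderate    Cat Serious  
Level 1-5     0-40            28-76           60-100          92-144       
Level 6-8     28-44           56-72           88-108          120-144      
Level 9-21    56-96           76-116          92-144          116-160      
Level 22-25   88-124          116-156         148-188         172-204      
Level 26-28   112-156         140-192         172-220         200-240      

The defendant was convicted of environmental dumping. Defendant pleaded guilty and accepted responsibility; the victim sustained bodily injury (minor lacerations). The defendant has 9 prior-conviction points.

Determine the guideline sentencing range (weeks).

Base offense level for environmental dumping: 23.
S2 applies (level before this adjustment is 23 ≥ 15, so +4): 23 + 4 = 27.
S3 applies: 27 − 1 = 26.
Final offense level: 26.
Criminal history: 9 prior points → Category Moderate (9-11).
Level 26 falls in the 26-28 band.
Grid: Level 26-28 × Category Moderate = 172-220 weeks.

172-220 weeks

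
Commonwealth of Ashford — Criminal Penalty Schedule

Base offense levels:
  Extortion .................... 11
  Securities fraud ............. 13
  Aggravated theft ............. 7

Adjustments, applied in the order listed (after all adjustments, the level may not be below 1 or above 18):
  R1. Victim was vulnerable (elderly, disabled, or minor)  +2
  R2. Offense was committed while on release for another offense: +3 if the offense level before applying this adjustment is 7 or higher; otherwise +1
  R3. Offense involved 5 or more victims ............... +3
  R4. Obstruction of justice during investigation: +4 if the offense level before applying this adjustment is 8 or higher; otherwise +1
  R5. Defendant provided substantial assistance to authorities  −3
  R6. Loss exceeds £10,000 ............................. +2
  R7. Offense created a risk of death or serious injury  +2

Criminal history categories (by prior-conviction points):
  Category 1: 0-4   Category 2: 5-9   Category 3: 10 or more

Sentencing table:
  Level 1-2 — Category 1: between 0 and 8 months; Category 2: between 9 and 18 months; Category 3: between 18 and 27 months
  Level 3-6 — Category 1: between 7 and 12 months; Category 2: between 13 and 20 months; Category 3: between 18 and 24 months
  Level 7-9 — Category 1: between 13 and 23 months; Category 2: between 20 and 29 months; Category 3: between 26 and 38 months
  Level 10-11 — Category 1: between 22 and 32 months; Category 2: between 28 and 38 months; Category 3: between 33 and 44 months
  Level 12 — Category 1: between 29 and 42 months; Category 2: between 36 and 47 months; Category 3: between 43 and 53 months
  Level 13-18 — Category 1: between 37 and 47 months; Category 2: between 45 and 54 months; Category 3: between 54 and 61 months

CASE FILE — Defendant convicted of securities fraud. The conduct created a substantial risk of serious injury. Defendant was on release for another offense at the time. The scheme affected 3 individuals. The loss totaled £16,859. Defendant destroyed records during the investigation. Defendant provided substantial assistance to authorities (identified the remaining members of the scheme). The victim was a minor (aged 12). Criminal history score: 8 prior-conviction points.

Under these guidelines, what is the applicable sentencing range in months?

Base offense level for securities fraud: 13.
R1 applies: 13 + 2 = 15.
R2 applies (level before this adjustment is 15 ≥ 7, so +3): 15 + 3 = 18.
R3 does not apply.
R4 applies (level before this adjustment is 18 ≥ 8, so +4): 18 + 4 = 22.
R5 applies: 22 − 3 = 19.
R6 applies: 19 + 2 = 21.
R7 applies: 21 + 2 = 23.
Level 23 exceeds the maximum of 18; capped at 18.
Final offense level: 18.
Criminal history: 8 prior points → Category 2 (5-9).
Level 18 falls in the 13-18 band.
Grid: Level 13-18 × Category 2 = 45-54 months.

45-54 months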